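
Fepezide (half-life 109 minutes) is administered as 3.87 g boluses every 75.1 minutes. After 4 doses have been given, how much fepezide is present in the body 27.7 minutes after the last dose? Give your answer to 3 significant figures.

The 4 doses were given 253, 177.9, 102.8, 27.7 minutes ago.
Total = 3.87·(1/2)^(253/109) + 3.87·(1/2)^(177.9/109) + 3.87·(1/2)^(102.8/109) + 3.87·(1/2)^(27.7/109)
      = 0.77444 + 1.2485 + 2.0128 + 3.245 ≈ 7.2808 g.

7.28 g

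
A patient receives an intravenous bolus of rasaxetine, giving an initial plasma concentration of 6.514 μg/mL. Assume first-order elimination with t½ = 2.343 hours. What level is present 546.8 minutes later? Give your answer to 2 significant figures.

Convert the elapsed time: 546.8 minutes = 9.11333 hours.
Number of half-lives: n = 9.11333/2.343 ≈ 3.8896.
Remaining = 6.514 × (1/2)^3.8896 = 6.514 × 0.06747 ≈ 0.4395 μg/mL.

0.44 μg/mL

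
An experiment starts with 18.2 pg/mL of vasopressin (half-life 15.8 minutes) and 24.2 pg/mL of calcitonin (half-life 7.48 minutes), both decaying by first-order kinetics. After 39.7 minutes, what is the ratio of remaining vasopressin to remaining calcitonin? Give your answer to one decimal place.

5.2

vasopressin: 18.2 × (1/2)^(39.7/15.8) = 18.2 × (1/2)^2.5127 ≈ 3.1892 pg/mL.
calcitonin: 24.2 × (1/2)^(39.7/7.48) = 24.2 × (1/2)^5.3075 ≈ 0.61109 pg/mL.
Ratio ≈ 3.1892 / 0.61109 ≈ 5.219.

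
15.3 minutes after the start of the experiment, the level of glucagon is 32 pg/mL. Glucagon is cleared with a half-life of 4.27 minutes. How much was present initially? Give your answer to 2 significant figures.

Number of half-lives elapsed: n = 15.3/4.27 ≈ 3.5831.
A₀ = A × 2^n = 32 × 2^3.5831 = 32 × 11.985 ≈ 383.51 pg/mL.

380 pg/mL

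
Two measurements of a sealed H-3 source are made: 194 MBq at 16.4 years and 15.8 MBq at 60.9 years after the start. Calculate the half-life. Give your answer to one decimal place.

Over Δt = 60.9 − 16.4 = 44.5 years, the level fell by a factor of 194/15.8 ≈ 12.278.
n = log₂(12.278) ≈ 3.6181 half-lives, so t½ = 44.5/3.6181 ≈ 12.299 years.

12.3 years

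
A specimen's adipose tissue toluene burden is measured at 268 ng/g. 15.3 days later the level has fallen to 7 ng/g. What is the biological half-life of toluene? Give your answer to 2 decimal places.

2.91 days

A/A₀ = 7/268 ≈ 0.026119.
n = log₂(38.286) ≈ 5.2587 half-lives elapsed in 15.3 days.
t½ = 15.3/5.2587 ≈ 2.9094 days.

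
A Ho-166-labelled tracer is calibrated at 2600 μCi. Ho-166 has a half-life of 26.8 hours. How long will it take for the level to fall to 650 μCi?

53.6 hours

650/2600 = 1/4, so 2 half-lives have elapsed.
t = 2 × 26.8 = 53.6 hours.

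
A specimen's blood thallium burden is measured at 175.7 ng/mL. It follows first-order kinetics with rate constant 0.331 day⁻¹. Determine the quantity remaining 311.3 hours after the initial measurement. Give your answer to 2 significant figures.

t½ = ln 2 / λ = 0.69315 / 0.331 ≈ 2.0941 days.
Convert the elapsed time: 311.3 hours = 12.9708 days.
Number of half-lives: n = 12.9708/2.0941 ≈ 6.194.
Remaining = 175.7 × (1/2)^6.194 = 175.7 × 0.013659 ≈ 2.3999 ng/mL.

2.4 ng/mL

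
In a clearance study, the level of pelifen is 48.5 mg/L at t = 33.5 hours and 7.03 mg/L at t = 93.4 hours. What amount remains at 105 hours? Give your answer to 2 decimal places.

4.84 mg/L

Over Δt = 93.4 − 33.5 = 59.9 hours, the level fell by a factor of 48.5/7.03 ≈ 6.899.
n = log₂(6.899) ≈ 2.7864 half-lives, so t½ = 59.9/2.7864 ≈ 21.497 hours.
From t = 93.4 to t = 105: 7.03 × (1/2)^((105−93.4)/21.497) ≈ 4.8364 mg/L.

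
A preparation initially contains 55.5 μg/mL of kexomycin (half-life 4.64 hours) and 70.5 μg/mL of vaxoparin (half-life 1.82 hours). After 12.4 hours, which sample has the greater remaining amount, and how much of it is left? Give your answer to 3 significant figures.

kexomycin, 8.71 μg/mL

kexomycin: 55.5 × (1/2)^2.6724 ≈ 8.706 μg/mL.
vaxoparin: 70.5 × (1/2)^6.8132 ≈ 0.62692 μg/mL.
Kexomycin has more remaining, at ≈ 8.706 μg/mL.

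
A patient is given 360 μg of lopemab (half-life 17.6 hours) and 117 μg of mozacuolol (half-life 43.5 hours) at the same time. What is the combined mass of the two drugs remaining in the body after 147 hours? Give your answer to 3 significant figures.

lopemab: 360 × (1/2)^(147/17.6) = 360 × (1/2)^8.3523 ≈ 1.1016 μg.
mozacuolol: 117 × (1/2)^(147/43.5) = 117 × (1/2)^3.3793 ≈ 11.244 μg.
Total = 1.1016 + 11.244 ≈ 12.345 μg.

12.3 μg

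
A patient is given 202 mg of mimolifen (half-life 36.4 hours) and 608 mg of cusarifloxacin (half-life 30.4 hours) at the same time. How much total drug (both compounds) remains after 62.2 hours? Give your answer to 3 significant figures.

mimolifen: 202 × (1/2)^(62.2/36.4) = 202 × (1/2)^1.7088 ≈ 61.795 mg.
cusarifloxacin: 608 × (1/2)^(62.2/30.4) = 608 × (1/2)^2.0461 ≈ 147.22 mg.
Total = 61.795 + 147.22 ≈ 209.02 mg.

209 mg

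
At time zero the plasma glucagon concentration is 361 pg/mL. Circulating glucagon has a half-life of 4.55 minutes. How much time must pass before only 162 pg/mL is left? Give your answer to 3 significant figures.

5.26 minutes

Fraction remaining = 162/361 ≈ 0.44875.
n = log₂(361/162) = ln(2.2284)/ln 2 ≈ 1.156 half-lives.
t = n × t½ = 1.156 × 4.55 ≈ 5.2598 minutes.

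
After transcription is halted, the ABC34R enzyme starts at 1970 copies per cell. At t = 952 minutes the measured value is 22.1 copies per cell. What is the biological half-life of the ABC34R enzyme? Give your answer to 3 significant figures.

A/A₀ = 22.1/1970 ≈ 0.011218.
n = log₂(89.14) ≈ 6.478 half-lives elapsed in 952 minutes.
t½ = 952/6.478 ≈ 146.96 minutes.

147 minutes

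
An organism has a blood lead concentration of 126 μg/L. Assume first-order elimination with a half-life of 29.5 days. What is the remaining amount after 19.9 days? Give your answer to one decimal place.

Number of half-lives: n = 19.9/29.5 ≈ 0.67458.
Remaining = 126 × (1/2)^0.67458 = 126 × 0.62652 ≈ 78.941 μg/L.

78.9 μg/L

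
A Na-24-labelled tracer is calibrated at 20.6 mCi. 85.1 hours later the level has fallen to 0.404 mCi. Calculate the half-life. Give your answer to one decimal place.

A/A₀ = 0.404/20.6 ≈ 0.019612.
n = log₂(50.99) ≈ 5.6721 half-lives elapsed in 85.1 hours.
t½ = 85.1/5.6721 ≈ 15.003 hours.

15.0 hours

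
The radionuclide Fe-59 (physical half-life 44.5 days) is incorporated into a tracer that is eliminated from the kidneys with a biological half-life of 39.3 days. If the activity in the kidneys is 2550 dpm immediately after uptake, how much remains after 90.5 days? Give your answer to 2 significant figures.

130 dpm

1/t_eff = 1/t_phys + 1/t_biol = 1/44.5 + 1/39.3 = 0.047917 per day.
t_eff = 44.5 × 39.3 / (44.5 + 39.3) ≈ 20.869 days.
Remaining = 2550 × (1/2)^(90.5/20.869) = 2550 × (1/2)^4.3365 ≈ 126.22 dpm.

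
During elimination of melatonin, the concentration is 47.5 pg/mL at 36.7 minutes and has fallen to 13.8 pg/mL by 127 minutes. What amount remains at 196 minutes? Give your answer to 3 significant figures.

Over Δt = 127 − 36.7 = 90.3 minutes, the level fell by a factor of 47.5/13.8 ≈ 3.442.
n = log₂(3.442) ≈ 1.7833 half-lives, so t½ = 90.3/1.7833 ≈ 50.638 minutes.
From t = 127 to t = 196: 13.8 × (1/2)^((196−127)/50.638) ≈ 5.3665 pg/mL.

5.37 pg/mL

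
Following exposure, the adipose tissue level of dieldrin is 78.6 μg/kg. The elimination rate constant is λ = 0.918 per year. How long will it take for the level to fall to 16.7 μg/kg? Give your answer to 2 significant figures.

1.7 years

t½ = ln 2 / λ = 0.69315 / 0.918 ≈ 0.75506 years.
Fraction remaining = 16.7/78.6 ≈ 0.21247.
n = log₂(78.6/16.7) = ln(4.7066)/ln 2 ≈ 2.2347 half-lives.
t = n × t½ = 2.2347 × 0.75506 ≈ 1.6873 years.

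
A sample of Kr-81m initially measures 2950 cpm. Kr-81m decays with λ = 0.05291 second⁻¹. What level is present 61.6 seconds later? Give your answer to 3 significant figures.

t½ = ln 2 / λ = 0.69315 / 0.05291 ≈ 13.1 seconds.
Number of half-lives: n = 61.6/13.1 ≈ 4.7021.
Remaining = 2950 × (1/2)^4.7021 = 2950 × 0.038417 ≈ 113.33 cpm.

113 cpm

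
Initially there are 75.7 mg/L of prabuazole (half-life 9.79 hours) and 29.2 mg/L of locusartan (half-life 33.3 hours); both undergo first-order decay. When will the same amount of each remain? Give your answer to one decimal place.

Set 75.7·(1/2)^(t/9.79) = 29.2·(1/2)^(t/33.3).
Taking log₂: log₂(75.7/29.2) = t·(1/9.79 − 1/33.3).
log₂(2.5925) = 1.3743; 1/9.79 − 1/33.3 = 0.072115.
t = 1.3743 / 0.072115 ≈ 19.057 hours.

19.1 hours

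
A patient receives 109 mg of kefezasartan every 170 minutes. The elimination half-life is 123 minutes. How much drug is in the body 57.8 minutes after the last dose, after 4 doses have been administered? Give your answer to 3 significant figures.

125 mg

The 4 doses were given 567.8, 397.8, 227.8, 57.8 minutes ago.
Total = 109·(1/2)^(567.8/123) + 109·(1/2)^(397.8/123) + 109·(1/2)^(227.8/123) + 109·(1/2)^(57.8/123)
      = 4.4442 + 11.584 + 30.193 + 78.699 ≈ 124.92 mg.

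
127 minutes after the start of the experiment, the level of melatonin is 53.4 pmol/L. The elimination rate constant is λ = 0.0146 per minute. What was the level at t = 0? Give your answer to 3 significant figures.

t½ = ln 2 / λ = 0.69315 / 0.0146 ≈ 47.476 minutes.
Number of half-lives elapsed: n = 127/47.476 ≈ 2.675.
A₀ = A × 2^n = 53.4 × 2^2.675 = 53.4 × 6.3866 ≈ 341.04 pmol/L.

341 pmol/L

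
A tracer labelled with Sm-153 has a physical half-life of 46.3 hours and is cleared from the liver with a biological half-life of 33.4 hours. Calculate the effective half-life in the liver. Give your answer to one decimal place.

1/t_eff = 1/t_phys + 1/t_biol = 1/46.3 + 1/33.4 = 0.051538 per hour.
t_eff = 46.3 × 33.4 / (46.3 + 33.4) ≈ 19.403 hours.

19.4 hours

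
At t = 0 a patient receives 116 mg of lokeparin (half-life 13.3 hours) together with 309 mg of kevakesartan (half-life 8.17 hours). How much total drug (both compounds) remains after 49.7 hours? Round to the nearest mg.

lokeparin: 116 × (1/2)^(49.7/13.3) = 116 × (1/2)^3.7368 ≈ 8.7007 mg.
kevakesartan: 309 × (1/2)^(49.7/8.17) = 309 × (1/2)^6.0832 ≈ 4.5575 mg.
Total = 8.7007 + 4.5575 ≈ 13.258 mg.

13 mg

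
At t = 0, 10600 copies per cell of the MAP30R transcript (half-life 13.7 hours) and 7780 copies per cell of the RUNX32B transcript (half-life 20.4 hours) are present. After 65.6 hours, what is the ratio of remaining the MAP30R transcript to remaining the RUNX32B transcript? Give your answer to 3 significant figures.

0.458

MAP30R transcript: 10600 × (1/2)^(65.6/13.7) = 10600 × (1/2)^4.7883 ≈ 383.6 copies per cell.
RUNX32B transcript: 7780 × (1/2)^(65.6/20.4) = 7780 × (1/2)^3.2157 ≈ 837.46 copies per cell.
Ratio ≈ 383.6 / 837.46 ≈ 0.45805.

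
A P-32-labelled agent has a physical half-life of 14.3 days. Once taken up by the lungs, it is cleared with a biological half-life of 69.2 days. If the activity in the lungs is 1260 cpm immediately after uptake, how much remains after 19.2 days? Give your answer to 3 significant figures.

410 cpm

1/t_eff = 1/t_phys + 1/t_biol = 1/14.3 + 1/69.2 = 0.084381 per day.
t_eff = 14.3 × 69.2 / (14.3 + 69.2) ≈ 11.851 days.
Remaining = 1260 × (1/2)^(19.2/11.851) = 1260 × (1/2)^1.6201 ≈ 409.89 cpm.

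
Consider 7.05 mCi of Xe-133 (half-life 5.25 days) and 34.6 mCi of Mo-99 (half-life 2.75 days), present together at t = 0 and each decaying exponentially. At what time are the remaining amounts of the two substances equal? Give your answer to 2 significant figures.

Set 7.05·(1/2)^(t/5.25) = 34.6·(1/2)^(t/2.75).
Taking log₂: log₂(7.05/34.6) = t·(1/5.25 − 1/2.75).
log₂(0.20376) = -2.2951; 1/5.25 − 1/2.75 = -0.17316.
t = -2.2951 / -0.17316 ≈ 13.254 days.

13 days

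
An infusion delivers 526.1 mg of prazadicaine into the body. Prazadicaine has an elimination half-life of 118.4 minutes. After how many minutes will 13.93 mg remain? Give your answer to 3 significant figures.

Fraction remaining = 13.93/526.1 ≈ 0.026478.
n = log₂(526.1/13.93) = ln(37.767)/ln 2 ≈ 5.2391 half-lives.
t = n × t½ = 5.2391 × 118.4 ≈ 620.31 minutes.

620 minutes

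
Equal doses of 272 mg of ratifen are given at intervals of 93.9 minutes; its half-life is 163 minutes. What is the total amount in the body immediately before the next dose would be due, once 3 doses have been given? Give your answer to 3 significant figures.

387 mg

The 3 doses were given 281.7, 187.8, 93.9 minutes ago.
Total = 272·(1/2)^(281.7/163) + 272·(1/2)^(187.8/163) + 272·(1/2)^(93.9/163)
      = 82.096 + 122.39 + 182.45 ≈ 386.94 mg.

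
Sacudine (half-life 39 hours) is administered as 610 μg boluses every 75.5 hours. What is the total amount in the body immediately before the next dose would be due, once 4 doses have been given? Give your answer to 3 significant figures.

215 μg

The 4 doses were given 302, 226.5, 151, 75.5 hours ago.
Total = 610·(1/2)^(302/39) + 610·(1/2)^(226.5/39) + 610·(1/2)^(151/39) + 610·(1/2)^(75.5/39)
      = 2.8463 + 10.89 + 41.668 + 159.43 ≈ 214.83 μg.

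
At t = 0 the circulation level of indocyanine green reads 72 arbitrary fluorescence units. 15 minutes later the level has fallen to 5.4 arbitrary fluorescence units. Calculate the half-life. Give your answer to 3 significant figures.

4.01 minutes

A/A₀ = 5.4/72 ≈ 0.075.
n = log₂(13.333) ≈ 3.737 half-lives elapsed in 15 minutes.
t½ = 15/3.737 ≈ 4.014 minutes.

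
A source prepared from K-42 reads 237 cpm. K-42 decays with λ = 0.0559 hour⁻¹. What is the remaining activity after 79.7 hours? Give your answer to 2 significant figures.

2.8 cpm

t½ = ln 2 / λ = 0.69315 / 0.0559 ≈ 12.4 hours.
Number of half-lives: n = 79.7/12.4 ≈ 6.4275.
Remaining = 237 × (1/2)^6.4275 = 237 × 0.011618 ≈ 2.7534 cpm.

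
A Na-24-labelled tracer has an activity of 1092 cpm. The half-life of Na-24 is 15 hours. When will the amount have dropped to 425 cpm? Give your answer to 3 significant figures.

20.4 hours

Fraction remaining = 425/1092 ≈ 0.38919.
n = log₂(1092/425) = ln(2.5694)/ln 2 ≈ 1.3614 half-lives.
t = n × t½ = 1.3614 × 15 ≈ 20.422 hours.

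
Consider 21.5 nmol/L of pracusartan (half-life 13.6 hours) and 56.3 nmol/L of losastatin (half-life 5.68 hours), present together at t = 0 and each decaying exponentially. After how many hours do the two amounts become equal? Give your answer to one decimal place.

13.5 hours

Set 21.5·(1/2)^(t/13.6) = 56.3·(1/2)^(t/5.68).
Taking log₂: log₂(21.5/56.3) = t·(1/13.6 − 1/5.68).
log₂(0.38188) = -1.3888; 1/13.6 − 1/5.68 = -0.10253.
t = -1.3888 / -0.10253 ≈ 13.546 hours.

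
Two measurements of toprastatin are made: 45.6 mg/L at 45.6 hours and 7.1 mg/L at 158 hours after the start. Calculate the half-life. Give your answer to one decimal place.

Over Δt = 158 − 45.6 = 112.4 hours, the level fell by a factor of 45.6/7.1 ≈ 6.4225.
n = log₂(6.4225) ≈ 2.6831 half-lives, so t½ = 112.4/2.6831 ≈ 41.891 hours.

41.9 hours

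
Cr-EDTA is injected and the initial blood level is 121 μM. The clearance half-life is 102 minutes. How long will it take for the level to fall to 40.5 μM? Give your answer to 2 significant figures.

160 minutes

Fraction remaining = 40.5/121 ≈ 0.33471.
n = log₂(121/40.5) = ln(2.9877)/ln 2 ≈ 1.579 half-lives.
t = n × t½ = 1.579 × 102 ≈ 161.06 minutes.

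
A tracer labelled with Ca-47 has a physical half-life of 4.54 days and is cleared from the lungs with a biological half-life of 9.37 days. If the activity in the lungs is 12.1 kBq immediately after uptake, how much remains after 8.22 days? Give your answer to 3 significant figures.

1/t_eff = 1/t_phys + 1/t_biol = 1/4.54 + 1/9.37 = 0.32699 per day.
t_eff = 4.54 × 9.37 / (4.54 + 9.37) ≈ 3.0582 days.
Remaining = 12.1 × (1/2)^(8.22/3.0582) = 12.1 × (1/2)^2.6878 ≈ 1.8779 kBq.

1.88 kBq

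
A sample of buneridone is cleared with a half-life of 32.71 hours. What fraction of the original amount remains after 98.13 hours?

n = 98.13/32.71 ≈ 3 half-lives.
Fraction remaining = (1/2)^3 ≈ 0.125.

0.125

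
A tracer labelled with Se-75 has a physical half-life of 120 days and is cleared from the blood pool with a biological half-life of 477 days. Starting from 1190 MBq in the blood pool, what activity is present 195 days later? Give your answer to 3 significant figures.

1/t_eff = 1/t_phys + 1/t_biol = 1/120 + 1/477 = 0.01043 per day.
t_eff = 120 × 477 / (120 + 477) ≈ 95.879 days.
Remaining = 1190 × (1/2)^(195/95.879) = 1190 × (1/2)^2.0338 ≈ 290.61 MBq.

291 MBq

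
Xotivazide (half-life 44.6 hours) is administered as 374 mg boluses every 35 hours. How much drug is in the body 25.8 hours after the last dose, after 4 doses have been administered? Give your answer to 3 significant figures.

529 mg

The 4 doses were given 130.8, 95.8, 60.8, 25.8 hours ago.
Total = 374·(1/2)^(130.8/44.6) + 374·(1/2)^(95.8/44.6) + 374·(1/2)^(60.8/44.6) + 374·(1/2)^(25.8/44.6)
      = 48.981 + 84.385 + 145.38 + 250.46 ≈ 529.2 mg.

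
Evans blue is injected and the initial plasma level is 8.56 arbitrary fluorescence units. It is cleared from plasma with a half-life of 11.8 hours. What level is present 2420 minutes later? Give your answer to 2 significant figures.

0.80 arbitrary fluorescence units

Convert the elapsed time: 2420 minutes = 40.3333 hours.
Number of half-lives: n = 40.3333/11.8 ≈ 3.4181.
Remaining = 8.56 × (1/2)^3.4181 = 8.56 × 0.093553 ≈ 0.80081 arbitrary fluorescence units.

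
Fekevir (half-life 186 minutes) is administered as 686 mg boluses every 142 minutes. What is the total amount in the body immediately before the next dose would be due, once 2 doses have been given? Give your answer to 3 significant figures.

The 2 doses were given 284, 142 minutes ago.
Total = 686·(1/2)^(284/186) + 686·(1/2)^(142/186)
      = 238.06 + 404.12 ≈ 642.18 mg.

642 mg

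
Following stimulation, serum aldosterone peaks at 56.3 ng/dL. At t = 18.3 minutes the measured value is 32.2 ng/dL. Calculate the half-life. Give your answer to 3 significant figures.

22.7 minutes

A/A₀ = 32.2/56.3 ≈ 0.57194.
n = log₂(1.7484) ≈ 0.80607 half-lives elapsed in 18.3 minutes.
t½ = 18.3/0.80607 ≈ 22.703 minutes.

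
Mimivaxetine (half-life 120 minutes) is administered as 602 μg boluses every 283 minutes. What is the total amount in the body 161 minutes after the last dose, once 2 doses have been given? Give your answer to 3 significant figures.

284 μg

The 2 doses were given 444, 161 minutes ago.
Total = 602·(1/2)^(444/120) + 602·(1/2)^(161/120)
      = 46.322 + 237.53 ≈ 283.85 μg.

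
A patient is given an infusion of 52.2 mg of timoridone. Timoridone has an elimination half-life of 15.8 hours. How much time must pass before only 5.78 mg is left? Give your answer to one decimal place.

Fraction remaining = 5.78/52.2 ≈ 0.11073.
n = log₂(52.2/5.78) = ln(9.0311)/ln 2 ≈ 3.1749 half-lives.
t = n × t½ = 3.1749 × 15.8 ≈ 50.164 hours.

50.2 hours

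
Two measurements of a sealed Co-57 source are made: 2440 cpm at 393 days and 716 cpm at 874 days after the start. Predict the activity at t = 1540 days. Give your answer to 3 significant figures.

Over Δt = 874 − 393 = 481 days, the level fell by a factor of 2440/716 ≈ 3.4078.
n = log₂(3.4078) ≈ 1.7688 half-lives, so t½ = 481/1.7688 ≈ 271.93 days.
From t = 874 to t = 1540: 716 × (1/2)^((1540−874)/271.93) ≈ 131.11 cpm.

131 cpm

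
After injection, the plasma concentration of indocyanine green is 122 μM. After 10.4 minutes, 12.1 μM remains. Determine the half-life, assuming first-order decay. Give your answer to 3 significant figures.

A/A₀ = 12.1/122 ≈ 0.09918.
n = log₂(10.083) ≈ 3.3338 half-lives elapsed in 10.4 minutes.
t½ = 10.4/3.3338 ≈ 3.1196 minutes.

3.12 minutes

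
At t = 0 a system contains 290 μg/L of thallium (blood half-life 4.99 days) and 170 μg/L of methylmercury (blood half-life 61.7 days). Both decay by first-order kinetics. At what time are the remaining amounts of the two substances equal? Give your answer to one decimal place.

4.2 days

Set 290·(1/2)^(t/4.99) = 170·(1/2)^(t/61.7).
Taking log₂: log₂(290/170) = t·(1/4.99 − 1/61.7).
log₂(1.7059) = 0.77052; 1/4.99 − 1/61.7 = 0.18419.
t = 0.77052 / 0.18419 ≈ 4.1832 days.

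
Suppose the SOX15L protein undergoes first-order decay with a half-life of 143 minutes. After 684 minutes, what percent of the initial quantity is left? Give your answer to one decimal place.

n = 684/143 ≈ 4.7832 half-lives.
Fraction remaining = (1/2)^4.7832 ≈ 0.036317, i.e. 3.6317%.

3.6%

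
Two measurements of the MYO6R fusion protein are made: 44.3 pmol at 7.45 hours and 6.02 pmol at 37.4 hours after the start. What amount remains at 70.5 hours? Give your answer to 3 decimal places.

0.663 pmol

Over Δt = 37.4 − 7.45 = 29.95 hours, the level fell by a factor of 44.3/6.02 ≈ 7.3588.
n = log₂(7.3588) ≈ 2.8795 half-lives, so t½ = 29.95/2.8795 ≈ 10.401 hours.
From t = 37.4 to t = 70.5: 6.02 × (1/2)^((70.5−37.4)/10.401) ≈ 0.66317 pmol.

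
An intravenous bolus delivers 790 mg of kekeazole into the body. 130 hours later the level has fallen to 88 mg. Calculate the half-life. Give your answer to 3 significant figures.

41.1 hours

A/A₀ = 88/790 ≈ 0.11139.
n = log₂(8.9773) ≈ 3.1663 half-lives elapsed in 130 hours.
t½ = 130/3.1663 ≈ 41.058 hours.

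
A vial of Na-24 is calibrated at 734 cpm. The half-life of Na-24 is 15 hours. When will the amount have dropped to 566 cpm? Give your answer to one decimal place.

5.6 hours

Fraction remaining = 566/734 ≈ 0.77112.
n = log₂(734/566) = ln(1.2968)/ln 2 ≈ 0.37498 half-lives.
t = n × t½ = 0.37498 × 15 ≈ 5.6247 hours.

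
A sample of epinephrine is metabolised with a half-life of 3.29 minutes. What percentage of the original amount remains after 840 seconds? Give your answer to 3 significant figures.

5.24%

840 seconds = 14 minutes.
n = 14/3.29 ≈ 4.2553 half-lives.
Fraction remaining = (1/2)^4.2553 ≈ 0.052363, i.e. 5.2363%.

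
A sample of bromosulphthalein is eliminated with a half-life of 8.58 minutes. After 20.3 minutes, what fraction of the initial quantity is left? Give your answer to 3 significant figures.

n = 20.3/8.58 ≈ 2.366 half-lives.
Fraction remaining = (1/2)^2.366 ≈ 0.19399.

0.194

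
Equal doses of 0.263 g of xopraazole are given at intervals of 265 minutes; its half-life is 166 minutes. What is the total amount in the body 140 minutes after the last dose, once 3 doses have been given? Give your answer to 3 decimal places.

The 3 doses were given 670, 405, 140 minutes ago.
Total = 0.263·(1/2)^(670/166) + 0.263·(1/2)^(405/166) + 0.263·(1/2)^(140/166)
      = 0.016031 + 0.048475 + 0.14658 ≈ 0.21109 g.

0.211 g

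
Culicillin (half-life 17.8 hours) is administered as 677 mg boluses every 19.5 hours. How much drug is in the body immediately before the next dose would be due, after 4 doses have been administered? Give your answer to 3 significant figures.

567 mg

The 4 doses were given 78, 58.5, 39, 19.5 hours ago.
Total = 677·(1/2)^(78/17.8) + 677·(1/2)^(58.5/17.8) + 677·(1/2)^(39/17.8) + 677·(1/2)^(19.5/17.8)
      = 32.469 + 69.382 + 148.26 + 316.82 ≈ 566.93 mg.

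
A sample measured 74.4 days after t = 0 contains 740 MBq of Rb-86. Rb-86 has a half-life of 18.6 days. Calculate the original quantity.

11840 MBq

Number of half-lives elapsed: n = 74.4/18.6 ≈ 4.
A₀ = A × 2^n = 740 × 2^4 = 740 × 16 ≈ 11840 MBq.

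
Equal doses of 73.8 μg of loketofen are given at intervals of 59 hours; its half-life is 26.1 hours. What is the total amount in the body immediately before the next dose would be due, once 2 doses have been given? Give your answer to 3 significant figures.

The 2 doses were given 118, 59 hours ago.
Total = 73.8·(1/2)^(118/26.1) + 73.8·(1/2)^(59/26.1)
      = 3.2142 + 15.402 ≈ 18.616 μg.

18.6 μg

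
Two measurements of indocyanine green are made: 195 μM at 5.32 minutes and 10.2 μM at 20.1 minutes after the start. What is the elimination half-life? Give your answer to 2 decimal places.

3.47 minutes

Over Δt = 20.1 − 5.32 = 14.78 minutes, the level fell by a factor of 195/10.2 ≈ 19.118.
n = log₂(19.118) ≈ 4.2568 half-lives, so t½ = 14.78/4.2568 ≈ 3.4721 minutes.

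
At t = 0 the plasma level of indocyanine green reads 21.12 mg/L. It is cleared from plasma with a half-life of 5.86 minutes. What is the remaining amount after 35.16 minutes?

Elapsed time is 6 half-lives (35.16/5.86).
Each half-life halves the amount: 21.12 × (1/2)^6 = 21.12/64 = 0.33 mg/L.

0.33 mg/L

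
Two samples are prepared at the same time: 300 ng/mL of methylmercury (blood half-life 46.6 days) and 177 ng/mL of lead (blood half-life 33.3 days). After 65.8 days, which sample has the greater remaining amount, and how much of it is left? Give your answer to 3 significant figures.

methylmercury: 300 × (1/2)^1.412 ≈ 112.74 ng/mL.
lead: 177 × (1/2)^1.976 ≈ 44.993 ng/mL.
Methylmercury has more remaining, at ≈ 112.74 ng/mL.

methylmercury, 113 ng/mL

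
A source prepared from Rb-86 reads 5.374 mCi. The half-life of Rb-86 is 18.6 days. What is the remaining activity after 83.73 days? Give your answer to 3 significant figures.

Number of half-lives: n = 83.73/18.6 ≈ 4.5016.
Remaining = 5.374 × (1/2)^4.5016 = 5.374 × 0.044145 ≈ 0.23723 mCi.

0.237 mCi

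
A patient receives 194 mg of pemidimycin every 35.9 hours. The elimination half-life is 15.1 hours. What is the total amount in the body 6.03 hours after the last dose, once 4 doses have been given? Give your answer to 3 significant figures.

182 mg

The 4 doses were given 113.73, 77.83, 41.93, 6.03 hours ago.
Total = 194·(1/2)^(113.73/15.1) + 194·(1/2)^(77.83/15.1) + 194·(1/2)^(41.93/15.1) + 194·(1/2)^(6.03/15.1)
      = 1.0484 + 5.4476 + 28.307 + 147.09 ≈ 181.9 mg.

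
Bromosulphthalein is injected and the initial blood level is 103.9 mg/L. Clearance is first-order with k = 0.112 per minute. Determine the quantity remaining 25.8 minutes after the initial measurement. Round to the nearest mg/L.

6 mg/L

t½ = ln 2 / k = 0.69315 / 0.112 ≈ 6.1888 minutes.
Number of half-lives: n = 25.8/6.1888 ≈ 4.1688.
Remaining = 103.9 × (1/2)^4.1688 = 103.9 × 0.055598 ≈ 5.7767 mg/L.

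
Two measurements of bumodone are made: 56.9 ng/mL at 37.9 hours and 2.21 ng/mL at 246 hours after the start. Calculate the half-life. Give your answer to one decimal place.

44.4 hours

Over Δt = 246 − 37.9 = 208.1 hours, the level fell by a factor of 56.9/2.21 ≈ 25.747.
n = log₂(25.747) ≈ 4.6863 half-lives, so t½ = 208.1/4.6863 ≈ 44.406 hours.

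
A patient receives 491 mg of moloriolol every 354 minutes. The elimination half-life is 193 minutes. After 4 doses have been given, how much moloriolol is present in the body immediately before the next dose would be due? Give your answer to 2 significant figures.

The 4 doses were given 1416, 1062, 708, 354 minutes ago.
Total = 491·(1/2)^(1416/193) + 491·(1/2)^(1062/193) + 491·(1/2)^(708/193) + 491·(1/2)^(354/193)
      = 3.0373 + 10.83 + 38.618 + 137.7 ≈ 190.18 mg.

190 mg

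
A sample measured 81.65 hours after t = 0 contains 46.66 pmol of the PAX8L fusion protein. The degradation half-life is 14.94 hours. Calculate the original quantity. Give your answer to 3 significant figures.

Number of half-lives elapsed: n = 81.65/14.94 ≈ 5.4652.
A₀ = A × 2^n = 46.66 × 2^5.4652 = 46.66 × 44.176 ≈ 2061.3 pmol.

2060 pmol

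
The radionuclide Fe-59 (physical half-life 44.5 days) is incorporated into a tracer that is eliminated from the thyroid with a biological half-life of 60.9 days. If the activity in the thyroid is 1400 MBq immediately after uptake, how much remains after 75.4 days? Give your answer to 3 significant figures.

183 MBq

1/t_eff = 1/t_phys + 1/t_biol = 1/44.5 + 1/60.9 = 0.038892 per day.
t_eff = 44.5 × 60.9 / (44.5 + 60.9) ≈ 25.712 days.
Remaining = 1400 × (1/2)^(75.4/25.712) = 1400 × (1/2)^2.9325 ≈ 183.39 MBq.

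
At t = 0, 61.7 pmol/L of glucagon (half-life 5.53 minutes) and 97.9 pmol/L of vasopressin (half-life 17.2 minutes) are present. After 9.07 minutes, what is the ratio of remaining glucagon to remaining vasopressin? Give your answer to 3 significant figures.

glucagon: 61.7 × (1/2)^(9.07/5.53) = 61.7 × (1/2)^1.6401 ≈ 19.795 pmol/L.
vasopressin: 97.9 × (1/2)^(9.07/17.2) = 97.9 × (1/2)^0.52733 ≈ 67.927 pmol/L.
Ratio ≈ 19.795 / 67.927 ≈ 0.29141.

0.291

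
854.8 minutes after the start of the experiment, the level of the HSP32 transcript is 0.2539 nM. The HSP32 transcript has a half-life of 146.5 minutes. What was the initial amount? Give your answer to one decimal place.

14.5 nM

Number of half-lives elapsed: n = 854.8/146.5 ≈ 5.8348.
A₀ = A × 2^n = 0.2539 × 2^5.8348 = 0.2539 × 57.076 ≈ 14.492 nM.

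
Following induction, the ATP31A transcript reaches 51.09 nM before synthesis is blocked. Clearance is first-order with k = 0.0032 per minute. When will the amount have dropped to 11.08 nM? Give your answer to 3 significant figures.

478 minutes

t½ = ln 2 / k = 0.69315 / 0.0032 ≈ 216.61 minutes.
Fraction remaining = 11.08/51.09 ≈ 0.21687.
n = log₂(51.09/11.08) = ln(4.611)/ln 2 ≈ 2.2051 half-lives.
t = n × t½ = 2.2051 × 216.61 ≈ 477.64 minutes.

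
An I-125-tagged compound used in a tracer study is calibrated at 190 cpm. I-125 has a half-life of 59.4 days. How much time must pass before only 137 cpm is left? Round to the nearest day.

28 days

Fraction remaining = 137/190 ≈ 0.72105.
n = log₂(190/137) = ln(1.3869)/ln 2 ≈ 0.47182 half-lives.
t = n × t½ = 0.47182 × 59.4 ≈ 28.026 days.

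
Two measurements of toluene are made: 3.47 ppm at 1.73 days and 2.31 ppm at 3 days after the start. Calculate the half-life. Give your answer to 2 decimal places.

Over Δt = 3 − 1.73 = 1.27 days, the level fell by a factor of 3.47/2.31 ≈ 1.5022.
n = log₂(1.5022) ≈ 0.58704 half-lives, so t½ = 1.27/0.58704 ≈ 2.1634 days.

2.16 days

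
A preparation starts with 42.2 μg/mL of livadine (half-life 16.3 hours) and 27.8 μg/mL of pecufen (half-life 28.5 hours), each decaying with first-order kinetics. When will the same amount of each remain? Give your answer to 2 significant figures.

Set 42.2·(1/2)^(t/16.3) = 27.8·(1/2)^(t/28.5).
Taking log₂: log₂(42.2/27.8) = t·(1/16.3 − 1/28.5).
log₂(1.518) = 0.60216; 1/16.3 − 1/28.5 = 0.026262.
t = 0.60216 / 0.026262 ≈ 22.929 hours.

23 hours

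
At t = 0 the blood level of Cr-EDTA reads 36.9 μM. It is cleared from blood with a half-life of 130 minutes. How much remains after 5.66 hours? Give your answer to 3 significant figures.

Convert the elapsed time: 5.66 hours = 339.6 minutes.
Number of half-lives: n = 339.6/130 ≈ 2.6123.
Remaining = 36.9 × (1/2)^2.6123 = 36.9 × 0.16354 ≈ 6.0345 μM.

6.03 μM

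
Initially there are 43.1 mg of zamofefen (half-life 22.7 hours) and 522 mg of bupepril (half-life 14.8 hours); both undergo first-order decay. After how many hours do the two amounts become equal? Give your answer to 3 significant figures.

Set 43.1·(1/2)^(t/22.7) = 522·(1/2)^(t/14.8).
Taking log₂: log₂(43.1/522) = t·(1/22.7 − 1/14.8).
log₂(0.082567) = -3.5983; 1/22.7 − 1/14.8 = -0.023515.
t = -3.5983 / -0.023515 ≈ 153.02 hours.

153 hours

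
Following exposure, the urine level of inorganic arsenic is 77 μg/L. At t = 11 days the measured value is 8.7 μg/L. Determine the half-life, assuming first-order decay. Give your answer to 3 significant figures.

A/A₀ = 8.7/77 ≈ 0.11299.
n = log₂(8.8506) ≈ 3.1458 half-lives elapsed in 11 days.
t½ = 11/3.1458 ≈ 3.4968 days.

3.50 days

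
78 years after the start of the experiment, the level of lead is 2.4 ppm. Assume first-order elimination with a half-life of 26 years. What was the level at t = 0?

Number of half-lives elapsed: n = 78/26 ≈ 3.
A₀ = A × 2^n = 2.4 × 2^3 = 2.4 × 8 ≈ 19.2 ppm.

19.2 ppm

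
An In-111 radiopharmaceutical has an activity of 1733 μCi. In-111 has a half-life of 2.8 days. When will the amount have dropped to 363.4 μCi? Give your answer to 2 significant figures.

6.3 days

Fraction remaining = 363.4/1733 ≈ 0.20969.
n = log₂(1733/363.4) = ln(4.7688)/ln 2 ≈ 2.2536 half-lives.
t = n × t½ = 2.2536 × 2.8 ≈ 6.3102 days.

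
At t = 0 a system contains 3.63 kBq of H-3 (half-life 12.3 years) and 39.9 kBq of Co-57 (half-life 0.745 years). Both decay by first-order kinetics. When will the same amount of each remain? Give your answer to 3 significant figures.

2.74 years

Set 3.63·(1/2)^(t/12.3) = 39.9·(1/2)^(t/0.745).
Taking log₂: log₂(3.63/39.9) = t·(1/12.3 − 1/0.745).
log₂(0.090977) = -3.4583; 1/12.3 − 1/0.745 = -1.261.
t = -3.4583 / -1.261 ≈ 2.7426 years.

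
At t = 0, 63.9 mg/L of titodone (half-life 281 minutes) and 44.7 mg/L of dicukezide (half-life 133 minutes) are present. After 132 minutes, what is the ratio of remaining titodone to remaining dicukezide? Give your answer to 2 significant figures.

2.1

titodone: 63.9 × (1/2)^(132/281) = 63.9 × (1/2)^0.46975 ≈ 46.142 mg/L.
dicukezide: 44.7 × (1/2)^(132/133) = 44.7 × (1/2)^0.99248 ≈ 22.467 mg/L.
Ratio ≈ 46.142 / 22.467 ≈ 2.0538.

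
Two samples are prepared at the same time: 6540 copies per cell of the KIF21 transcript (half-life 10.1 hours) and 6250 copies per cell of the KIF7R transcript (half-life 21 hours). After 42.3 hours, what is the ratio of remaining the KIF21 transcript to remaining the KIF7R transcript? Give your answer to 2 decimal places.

0.23

KIF21 transcript: 6540 × (1/2)^(42.3/10.1) = 6540 × (1/2)^4.1881 ≈ 358.78 copies per cell.
KIF7R transcript: 6250 × (1/2)^(42.3/21) = 6250 × (1/2)^2.0143 ≈ 1547.1 copies per cell.
Ratio ≈ 358.78 / 1547.1 ≈ 0.2319.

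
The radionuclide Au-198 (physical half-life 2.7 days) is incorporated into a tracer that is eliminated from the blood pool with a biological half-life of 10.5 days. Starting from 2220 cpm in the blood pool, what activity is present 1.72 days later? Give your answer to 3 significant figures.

1270 cpm

1/t_eff = 1/t_phys + 1/t_biol = 1/2.7 + 1/10.5 = 0.46561 per day.
t_eff = 2.7 × 10.5 / (2.7 + 10.5) ≈ 2.1477 days.
Remaining = 2220 × (1/2)^(1.72/2.1477) = 2220 × (1/2)^0.80085 ≈ 1274.3 cpm.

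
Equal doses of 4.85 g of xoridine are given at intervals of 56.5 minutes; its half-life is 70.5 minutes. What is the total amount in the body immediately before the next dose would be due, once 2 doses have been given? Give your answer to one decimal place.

The 2 doses were given 113, 56.5 minutes ago.
Total = 4.85·(1/2)^(113/70.5) + 4.85·(1/2)^(56.5/70.5)
      = 1.5968 + 2.7829 ≈ 4.3796 g.

4.4 g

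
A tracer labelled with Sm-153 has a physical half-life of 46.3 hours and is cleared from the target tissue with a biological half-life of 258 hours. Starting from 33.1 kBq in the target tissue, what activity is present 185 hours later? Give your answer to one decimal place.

1/t_eff = 1/t_phys + 1/t_biol = 1/46.3 + 1/258 = 0.025474 per hour.
t_eff = 46.3 × 258 / (46.3 + 258) ≈ 39.255 hours.
Remaining = 33.1 × (1/2)^(185/39.255) = 33.1 × (1/2)^4.7127 ≈ 1.2623 kBq.

1.3 kBq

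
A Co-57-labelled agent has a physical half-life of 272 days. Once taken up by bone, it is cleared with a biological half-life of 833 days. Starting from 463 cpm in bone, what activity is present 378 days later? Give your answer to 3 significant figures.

1/t_eff = 1/t_phys + 1/t_biol = 1/272 + 1/833 = 0.004877 per day.
t_eff = 272 × 833 / (272 + 833) ≈ 205.05 days.
Remaining = 463 × (1/2)^(378/205.05) = 463 × (1/2)^1.8435 ≈ 129.01 cpm.

129 cpm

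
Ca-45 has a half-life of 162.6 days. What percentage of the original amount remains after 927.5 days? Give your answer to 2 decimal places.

1.92%

n = 927.5/162.6 ≈ 5.7042 half-lives.
Fraction remaining = (1/2)^5.7042 ≈ 0.019181, i.e. 1.9181%.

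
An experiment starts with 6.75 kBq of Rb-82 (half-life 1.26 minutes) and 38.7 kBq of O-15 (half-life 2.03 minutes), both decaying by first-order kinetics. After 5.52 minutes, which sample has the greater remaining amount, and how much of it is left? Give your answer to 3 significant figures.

O-15, 5.88 kBq

Rb-82: 6.75 × (1/2)^4.381 ≈ 0.32397 kBq.
O-15: 38.7 × (1/2)^2.7192 ≈ 5.8769 kBq.
O-15 has more remaining, at ≈ 5.8769 kBq.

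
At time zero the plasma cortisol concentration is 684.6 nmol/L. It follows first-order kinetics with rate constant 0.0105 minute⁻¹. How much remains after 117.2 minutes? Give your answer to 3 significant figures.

t½ = ln 2 / λ = 0.69315 / 0.0105 ≈ 66.014 minutes.
Number of half-lives: n = 117.2/66.014 ≈ 1.7754.
Remaining = 684.6 × (1/2)^1.7754 = 684.6 × 0.29212 ≈ 199.98 nmol/L.

200 nmol/L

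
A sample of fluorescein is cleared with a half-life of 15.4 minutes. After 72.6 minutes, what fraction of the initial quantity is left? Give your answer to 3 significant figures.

0.0381

n = 72.6/15.4 ≈ 4.7143 half-lives.
Fraction remaining = (1/2)^4.7143 ≈ 0.038094.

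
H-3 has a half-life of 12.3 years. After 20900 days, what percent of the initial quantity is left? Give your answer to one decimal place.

4.0%

20900 days = 57.2603 years.
n = 57.2603/12.3 ≈ 4.6553 half-lives.
Fraction remaining = (1/2)^4.6553 ≈ 0.039684, i.e. 3.9684%.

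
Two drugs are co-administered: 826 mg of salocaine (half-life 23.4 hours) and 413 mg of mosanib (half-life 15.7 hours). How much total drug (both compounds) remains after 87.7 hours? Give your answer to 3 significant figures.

salocaine: 826 × (1/2)^(87.7/23.4) = 826 × (1/2)^3.7479 ≈ 61.484 mg.
mosanib: 413 × (1/2)^(87.7/15.7) = 413 × (1/2)^5.586 ≈ 8.5981 mg.
Total = 61.484 + 8.5981 ≈ 70.082 mg.

70.1 mg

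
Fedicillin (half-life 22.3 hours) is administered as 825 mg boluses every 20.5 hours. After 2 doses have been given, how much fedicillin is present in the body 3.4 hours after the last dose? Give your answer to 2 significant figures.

1100 mg

The 2 doses were given 23.9, 3.4 hours ago.
Total = 825·(1/2)^(23.9/22.3) + 825·(1/2)^(3.4/22.3)
      = 392.49 + 742.26 ≈ 1134.7 mg.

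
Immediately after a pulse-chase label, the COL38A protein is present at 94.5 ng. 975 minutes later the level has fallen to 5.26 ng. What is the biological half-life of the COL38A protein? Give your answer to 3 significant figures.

234 minutes

A/A₀ = 5.26/94.5 ≈ 0.055661.
n = log₂(17.966) ≈ 4.1672 half-lives elapsed in 975 minutes.
t½ = 975/4.1672 ≈ 233.97 minutes.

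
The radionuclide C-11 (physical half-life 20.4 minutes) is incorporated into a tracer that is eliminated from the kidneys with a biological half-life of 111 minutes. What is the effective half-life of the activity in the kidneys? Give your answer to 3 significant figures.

17.2 minutes

1/t_eff = 1/t_phys + 1/t_biol = 1/20.4 + 1/111 = 0.058029 per minute.
t_eff = 20.4 × 111 / (20.4 + 111) ≈ 17.233 minutes.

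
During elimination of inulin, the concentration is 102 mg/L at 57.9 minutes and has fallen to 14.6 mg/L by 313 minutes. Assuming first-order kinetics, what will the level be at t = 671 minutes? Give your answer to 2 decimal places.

Over Δt = 313 − 57.9 = 255.1 minutes, the level fell by a factor of 102/14.6 ≈ 6.9863.
n = log₂(6.9863) ≈ 2.8045 half-lives, so t½ = 255.1/2.8045 ≈ 90.96 minutes.
From t = 313 to t = 671: 14.6 × (1/2)^((671−313)/90.96) ≈ 0.95403 mg/L.

0.95 mg/L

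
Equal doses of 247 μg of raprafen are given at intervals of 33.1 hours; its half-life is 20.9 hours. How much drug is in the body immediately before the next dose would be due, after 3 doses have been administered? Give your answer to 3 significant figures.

119 μg

The 3 doses were given 99.3, 66.2, 33.1 hours ago.
Total = 247·(1/2)^(99.3/20.9) + 247·(1/2)^(66.2/20.9) + 247·(1/2)^(33.1/20.9)
      = 9.1716 + 27.491 + 82.404 ≈ 119.07 μg.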